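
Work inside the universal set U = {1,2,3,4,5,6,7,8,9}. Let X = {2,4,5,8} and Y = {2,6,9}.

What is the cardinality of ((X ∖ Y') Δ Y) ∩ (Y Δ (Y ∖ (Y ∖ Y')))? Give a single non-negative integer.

2

Y' = {1,3,4,5,7,8}
X ∖ Y' = {2}
(X ∖ Y') Δ Y = {6,9}
Y ∖ Y' = {2,6,9}
Y ∖ (Y ∖ Y') = {}
Y Δ (Y ∖ (Y ∖ Y')) = {2,6,9}
((X ∖ Y') Δ Y) ∩ (Y Δ (Y ∖ (Y ∖ Y'))) = {6,9}
|((X ∖ Y') Δ Y) ∩ (Y Δ (Y ∖ (Y ∖ Y')))| = 2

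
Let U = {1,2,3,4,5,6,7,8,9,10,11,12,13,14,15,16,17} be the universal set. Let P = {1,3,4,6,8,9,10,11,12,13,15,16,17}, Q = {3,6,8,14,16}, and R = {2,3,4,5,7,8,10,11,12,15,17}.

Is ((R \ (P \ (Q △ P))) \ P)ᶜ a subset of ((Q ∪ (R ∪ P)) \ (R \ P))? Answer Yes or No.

Q △ P = {1,4,9,10,11,12,13,14,15,17}
P \ (Q △ P) = {3,6,8,16}
R \ (P \ (Q △ P)) = {2,4,5,7,10,11,12,15,17}
(R \ (P \ (Q △ P))) \ P = {2,5,7}
((R \ (P \ (Q △ P))) \ P)ᶜ = {1,3,4,6,8,9,10,11,12,13,14,15,16,17}
R ∪ P = {1,2,3,4,5,6,7,8,9,10,11,12,13,15,16,17}
Q ∪ (R ∪ P) = {1,2,3,4,5,6,7,8,9,10,11,12,13,14,15,16,17}
R \ P = {2,5,7}
(Q ∪ (R ∪ P)) \ (R \ P) = {1,3,4,6,8,9,10,11,12,13,14,15,16,17}
Every element of {1,3,4,6,8,9,10,11,12,13,14,15,16,17} is in {1,3,4,6,8,9,10,11,12,13,14,15,16,17}, so ((R \ (P \ (Q △ P))) \ P)ᶜ ⊆ (Q ∪ (R ∪ P)) \ (R \ P).

Yes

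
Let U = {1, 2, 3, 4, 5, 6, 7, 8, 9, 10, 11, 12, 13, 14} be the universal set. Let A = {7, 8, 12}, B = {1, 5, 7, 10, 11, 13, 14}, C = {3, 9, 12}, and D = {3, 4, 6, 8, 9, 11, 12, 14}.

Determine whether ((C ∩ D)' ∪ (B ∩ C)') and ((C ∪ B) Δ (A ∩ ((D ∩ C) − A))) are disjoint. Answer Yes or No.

No

C ∩ D = {3, 9, 12}
(C ∩ D)' = {1, 2, 4, 5, 6, 7, 8, 10, 11, 13, 14}
B ∩ C = {}
(B ∩ C)' = {1, 2, 3, 4, 5, 6, 7, 8, 9, 10, 11, 12, 13, 14}
(C ∩ D)' ∪ (B ∩ C)' = {1, 2, 3, 4, 5, 6, 7, 8, 9, 10, 11, 12, 13, 14}
C ∪ B = {1, 3, 5, 7, 9, 10, 11, 12, 13, 14}
D ∩ C = {3, 9, 12}
(D ∩ C) − A = {3, 9}
A ∩ ((D ∩ C) − A) = {}
(C ∪ B) Δ (A ∩ ((D ∩ C) − A)) = {1, 3, 5, 7, 9, 10, 11, 12, 13, 14}
1 lies in both, so they are not disjoint.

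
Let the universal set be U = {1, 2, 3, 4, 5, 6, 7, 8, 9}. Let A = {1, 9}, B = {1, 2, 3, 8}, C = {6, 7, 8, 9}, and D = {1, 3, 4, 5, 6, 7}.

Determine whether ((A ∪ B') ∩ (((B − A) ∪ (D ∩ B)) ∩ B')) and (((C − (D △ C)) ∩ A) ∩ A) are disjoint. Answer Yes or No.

Yes

B' = {4, 5, 6, 7, 9}
A ∪ B' = {1, 4, 5, 6, 7, 9}
B − A = {2, 3, 8}
D ∩ B = {1, 3}
(B − A) ∪ (D ∩ B) = {1, 2, 3, 8}
((B − A) ∪ (D ∩ B)) ∩ B' = {}
(A ∪ B') ∩ (((B − A) ∪ (D ∩ B)) ∩ B') = {}
D △ C = {1, 3, 4, 5, 8, 9}
C − (D △ C) = {6, 7}
(C − (D △ C)) ∩ A = {}
((C − (D △ C)) ∩ A) ∩ A = {}
{} and {} share no elements.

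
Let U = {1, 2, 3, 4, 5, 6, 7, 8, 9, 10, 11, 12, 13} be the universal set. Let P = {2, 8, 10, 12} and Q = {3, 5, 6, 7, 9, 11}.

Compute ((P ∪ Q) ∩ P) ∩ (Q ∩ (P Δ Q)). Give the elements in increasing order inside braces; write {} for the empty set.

P ∪ Q = {2, 3, 5, 6, 7, 8, 9, 10, 11, 12}
(P ∪ Q) ∩ P = {2, 8, 10, 12}
P Δ Q = {2, 3, 5, 6, 7, 8, 9, 10, 11, 12}
Q ∩ (P Δ Q) = {3, 5, 6, 7, 9, 11}
((P ∪ Q) ∩ P) ∩ (Q ∩ (P Δ Q)) = {}

{}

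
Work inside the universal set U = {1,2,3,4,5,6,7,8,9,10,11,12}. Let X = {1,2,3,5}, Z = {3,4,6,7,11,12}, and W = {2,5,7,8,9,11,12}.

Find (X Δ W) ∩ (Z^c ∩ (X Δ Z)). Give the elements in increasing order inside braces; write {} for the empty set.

{1}

X Δ W = {1,3,7,8,9,11,12}
Z^c = {1,2,5,8,9,10}
X Δ Z = {1,2,4,5,6,7,11,12}
Z^c ∩ (X Δ Z) = {1,2,5}
(X Δ W) ∩ (Z^c ∩ (X Δ Z)) = {1}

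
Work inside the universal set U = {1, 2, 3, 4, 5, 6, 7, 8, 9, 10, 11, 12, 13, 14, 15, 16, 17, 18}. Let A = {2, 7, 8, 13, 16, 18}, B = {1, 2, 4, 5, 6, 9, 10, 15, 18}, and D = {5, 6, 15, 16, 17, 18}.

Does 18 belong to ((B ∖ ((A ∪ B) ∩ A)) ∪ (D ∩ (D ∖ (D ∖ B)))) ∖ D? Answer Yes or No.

18 ∈ A and 18 ∈ B, so 18 ∈ A ∪ B
18 ∈ (A ∪ B) and 18 ∈ A, so 18 ∈ (A ∪ B) ∩ A
18 ∈ B and 18 ∈ ((A ∪ B) ∩ A), so 18 ∉ B ∖ ((A ∪ B) ∩ A)
18 ∈ D and 18 ∈ B, so 18 ∉ D ∖ B
18 ∈ D and 18 ∉ (D ∖ B), so 18 ∈ D ∖ (D ∖ B)
18 ∈ D and 18 ∈ (D ∖ (D ∖ B)), so 18 ∈ D ∩ (D ∖ (D ∖ B))
18 ∉ (B ∖ ((A ∪ B) ∩ A)) and 18 ∈ (D ∩ (D ∖ (D ∖ B))), so 18 ∈ (B ∖ ((A ∪ B) ∩ A)) ∪ (D ∩ (D ∖ (D ∖ B)))
18 ∈ ((B ∖ ((A ∪ B) ∩ A)) ∪ (D ∩ (D ∖ (D ∖ B)))) and 18 ∈ D, so 18 ∉ ((B ∖ ((A ∪ B) ∩ A)) ∪ (D ∩ (D ∖ (D ∖ B)))) ∖ D

No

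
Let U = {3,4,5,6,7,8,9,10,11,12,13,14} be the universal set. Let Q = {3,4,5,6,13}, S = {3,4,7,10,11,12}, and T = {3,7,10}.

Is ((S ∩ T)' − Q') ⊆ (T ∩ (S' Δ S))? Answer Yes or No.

No

S ∩ T = {3,7,10}
(S ∩ T)' = {4,5,6,8,9,11,12,13,14}
Q' = {7,8,9,10,11,12,14}
(S ∩ T)' − Q' = {4,5,6,13}
S' = {5,6,8,9,13,14}
S' Δ S = {3,4,5,6,7,8,9,10,11,12,13,14}
T ∩ (S' Δ S) = {3,7,10}
4 ∈ (S ∩ T)' − Q' but 4 ∉ T ∩ (S' Δ S), so the inclusion fails.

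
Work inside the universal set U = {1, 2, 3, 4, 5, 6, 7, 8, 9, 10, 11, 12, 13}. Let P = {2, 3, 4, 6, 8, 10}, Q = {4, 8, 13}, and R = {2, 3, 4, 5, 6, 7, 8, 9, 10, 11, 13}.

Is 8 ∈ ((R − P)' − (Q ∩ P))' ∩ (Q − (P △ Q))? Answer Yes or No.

8 ∈ R and 8 ∈ P, so 8 ∉ R − P
8 ∈ (R − P)' since 8 ∉ (R − P)
8 ∈ Q and 8 ∈ P, so 8 ∈ Q ∩ P
8 ∈ (R − P)' and 8 ∈ (Q ∩ P), so 8 ∉ (R − P)' − (Q ∩ P)
8 ∈ ((R − P)' − (Q ∩ P))' since 8 ∉ ((R − P)' − (Q ∩ P))
8 ∈ P and 8 ∈ Q, so 8 ∉ P △ Q
8 ∈ Q and 8 ∉ (P △ Q), so 8 ∈ Q − (P △ Q)
8 ∈ ((R − P)' − (Q ∩ P))' and 8 ∈ (Q − (P △ Q)), so 8 ∈ ((R − P)' − (Q ∩ P))' ∩ (Q − (P △ Q))

Yes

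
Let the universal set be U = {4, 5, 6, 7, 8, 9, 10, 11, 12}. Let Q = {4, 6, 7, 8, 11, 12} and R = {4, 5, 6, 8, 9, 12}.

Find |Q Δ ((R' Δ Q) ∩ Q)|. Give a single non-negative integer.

2

R' = {7, 10, 11}
R' Δ Q = {4, 6, 8, 10, 12}
(R' Δ Q) ∩ Q = {4, 6, 8, 12}
Q Δ ((R' Δ Q) ∩ Q) = {7, 11}
|Q Δ ((R' Δ Q) ∩ Q)| = 2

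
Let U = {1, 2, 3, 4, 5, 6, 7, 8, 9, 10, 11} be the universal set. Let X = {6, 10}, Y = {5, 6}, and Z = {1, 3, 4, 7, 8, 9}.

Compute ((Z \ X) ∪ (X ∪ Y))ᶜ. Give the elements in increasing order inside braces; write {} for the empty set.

{2, 11}

Z \ X = {1, 3, 4, 7, 8, 9}
X ∪ Y = {5, 6, 10}
(Z \ X) ∪ (X ∪ Y) = {1, 3, 4, 5, 6, 7, 8, 9, 10}
((Z \ X) ∪ (X ∪ Y))ᶜ = {2, 11}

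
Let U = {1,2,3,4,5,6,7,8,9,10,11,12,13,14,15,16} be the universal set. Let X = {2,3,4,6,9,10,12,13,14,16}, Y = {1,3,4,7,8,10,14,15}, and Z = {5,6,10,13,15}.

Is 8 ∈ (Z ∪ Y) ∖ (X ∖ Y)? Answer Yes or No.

Yes

8 ∉ Z and 8 ∈ Y, so 8 ∈ Z ∪ Y
8 ∉ X and 8 ∈ Y, so 8 ∉ X ∖ Y
8 ∈ (Z ∪ Y) and 8 ∉ (X ∖ Y), so 8 ∈ (Z ∪ Y) ∖ (X ∖ Y)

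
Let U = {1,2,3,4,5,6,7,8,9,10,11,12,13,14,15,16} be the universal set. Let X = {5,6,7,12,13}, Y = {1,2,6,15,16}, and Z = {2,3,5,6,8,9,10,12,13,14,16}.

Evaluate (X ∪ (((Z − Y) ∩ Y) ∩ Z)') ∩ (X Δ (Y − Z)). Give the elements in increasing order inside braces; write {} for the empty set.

Z − Y = {3,5,8,9,10,12,13,14}
(Z − Y) ∩ Y = {}
((Z − Y) ∩ Y) ∩ Z = {}
(((Z − Y) ∩ Y) ∩ Z)' = {1,2,3,4,5,6,7,8,9,10,11,12,13,14,15,16}
X ∪ (((Z − Y) ∩ Y) ∩ Z)' = {1,2,3,4,5,6,7,8,9,10,11,12,13,14,15,16}
Y − Z = {1,15}
X Δ (Y − Z) = {1,5,6,7,12,13,15}
(X ∪ (((Z − Y) ∩ Y) ∩ Z)') ∩ (X Δ (Y − Z)) = {1,5,6,7,12,13,15}

{1,5,6,7,12,13,15}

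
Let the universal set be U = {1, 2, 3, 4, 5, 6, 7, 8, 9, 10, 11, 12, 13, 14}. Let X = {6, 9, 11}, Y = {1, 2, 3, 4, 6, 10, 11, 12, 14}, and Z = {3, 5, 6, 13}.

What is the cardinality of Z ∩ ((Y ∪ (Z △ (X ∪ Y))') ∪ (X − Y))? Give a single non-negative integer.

X ∪ Y = {1, 2, 3, 4, 6, 9, 10, 11, 12, 14}
Z △ (X ∪ Y) = {1, 2, 4, 5, 9, 10, 11, 12, 13, 14}
(Z △ (X ∪ Y))' = {3, 6, 7, 8}
Y ∪ (Z △ (X ∪ Y))' = {1, 2, 3, 4, 6, 7, 8, 10, 11, 12, 14}
X − Y = {9}
(Y ∪ (Z △ (X ∪ Y))') ∪ (X − Y) = {1, 2, 3, 4, 6, 7, 8, 9, 10, 11, 12, 14}
Z ∩ ((Y ∪ (Z △ (X ∪ Y))') ∪ (X − Y)) = {3, 6}
|Z ∩ ((Y ∪ (Z △ (X ∪ Y))') ∪ (X − Y))| = 2

2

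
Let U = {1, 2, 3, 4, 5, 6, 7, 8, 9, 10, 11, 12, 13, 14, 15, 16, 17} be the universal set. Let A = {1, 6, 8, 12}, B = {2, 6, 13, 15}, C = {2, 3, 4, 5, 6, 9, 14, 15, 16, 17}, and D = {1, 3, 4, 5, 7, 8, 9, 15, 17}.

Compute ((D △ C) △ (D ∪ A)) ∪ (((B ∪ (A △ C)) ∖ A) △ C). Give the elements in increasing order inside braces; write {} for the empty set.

{2, 3, 4, 5, 6, 9, 12, 13, 14, 15, 16, 17}

D △ C = {1, 2, 6, 7, 8, 14, 16}
D ∪ A = {1, 3, 4, 5, 6, 7, 8, 9, 12, 15, 17}
(D △ C) △ (D ∪ A) = {2, 3, 4, 5, 9, 12, 14, 15, 16, 17}
A △ C = {1, 2, 3, 4, 5, 8, 9, 12, 14, 15, 16, 17}
B ∪ (A △ C) = {1, 2, 3, 4, 5, 6, 8, 9, 12, 13, 14, 15, 16, 17}
(B ∪ (A △ C)) ∖ A = {2, 3, 4, 5, 9, 13, 14, 15, 16, 17}
((B ∪ (A △ C)) ∖ A) △ C = {6, 13}
((D △ C) △ (D ∪ A)) ∪ (((B ∪ (A △ C)) ∖ A) △ C) = {2, 3, 4, 5, 6, 9, 12, 13, 14, 15, 16, 17}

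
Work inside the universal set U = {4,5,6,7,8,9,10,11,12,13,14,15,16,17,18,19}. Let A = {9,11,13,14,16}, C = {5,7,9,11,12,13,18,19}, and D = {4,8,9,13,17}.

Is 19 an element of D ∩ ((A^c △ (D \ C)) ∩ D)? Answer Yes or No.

19 ∉ A, so 19 ∈ A^c
19 ∉ D and 19 ∈ C, so 19 ∉ D \ C
19 ∈ A^c and 19 ∉ (D \ C), so 19 ∈ A^c △ (D \ C)
19 ∈ (A^c △ (D \ C)) and 19 ∉ D, so 19 ∉ (A^c △ (D \ C)) ∩ D
19 ∉ D and 19 ∉ ((A^c △ (D \ C)) ∩ D), so 19 ∉ D ∩ ((A^c △ (D \ C)) ∩ D)

No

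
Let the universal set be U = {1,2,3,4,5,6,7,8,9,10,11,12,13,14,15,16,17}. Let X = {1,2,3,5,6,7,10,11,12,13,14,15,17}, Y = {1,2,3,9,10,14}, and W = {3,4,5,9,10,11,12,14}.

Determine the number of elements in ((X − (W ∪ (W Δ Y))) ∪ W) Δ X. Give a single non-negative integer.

4

W Δ Y = {1,2,4,5,11,12}
W ∪ (W Δ Y) = {1,2,3,4,5,9,10,11,12,14}
X − (W ∪ (W Δ Y)) = {6,7,13,15,17}
(X − (W ∪ (W Δ Y))) ∪ W = {3,4,5,6,7,9,10,11,12,13,14,15,17}
((X − (W ∪ (W Δ Y))) ∪ W) Δ X = {1,2,4,9}
|((X − (W ∪ (W Δ Y))) ∪ W) Δ X| = 4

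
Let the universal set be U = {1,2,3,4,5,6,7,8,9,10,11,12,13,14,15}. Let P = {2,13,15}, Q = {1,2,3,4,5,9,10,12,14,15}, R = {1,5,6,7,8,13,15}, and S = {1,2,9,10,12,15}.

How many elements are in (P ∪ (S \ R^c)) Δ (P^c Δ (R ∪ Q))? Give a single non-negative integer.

R^c = {2,3,4,9,10,11,12,14}
S \ R^c = {1,15}
P ∪ (S \ R^c) = {1,2,13,15}
P^c = {1,3,4,5,6,7,8,9,10,11,12,14}
R ∪ Q = {1,2,3,4,5,6,7,8,9,10,12,13,14,15}
P^c Δ (R ∪ Q) = {2,11,13,15}
(P ∪ (S \ R^c)) Δ (P^c Δ (R ∪ Q)) = {1,11}
|(P ∪ (S \ R^c)) Δ (P^c Δ (R ∪ Q))| = 2

2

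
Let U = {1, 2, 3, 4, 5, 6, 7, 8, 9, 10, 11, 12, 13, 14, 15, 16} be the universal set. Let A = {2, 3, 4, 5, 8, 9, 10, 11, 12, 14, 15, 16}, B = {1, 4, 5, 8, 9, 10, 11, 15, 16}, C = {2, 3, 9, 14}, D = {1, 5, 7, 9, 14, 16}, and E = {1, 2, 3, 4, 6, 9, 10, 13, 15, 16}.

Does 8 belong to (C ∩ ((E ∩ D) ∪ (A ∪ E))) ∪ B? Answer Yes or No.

Yes

8 ∉ E and 8 ∉ D, so 8 ∉ E ∩ D
8 ∈ A and 8 ∉ E, so 8 ∈ A ∪ E
8 ∉ (E ∩ D) and 8 ∈ (A ∪ E), so 8 ∈ (E ∩ D) ∪ (A ∪ E)
8 ∉ C and 8 ∈ ((E ∩ D) ∪ (A ∪ E)), so 8 ∉ C ∩ ((E ∩ D) ∪ (A ∪ E))
8 ∉ (C ∩ ((E ∩ D) ∪ (A ∪ E))) and 8 ∈ B, so 8 ∈ (C ∩ ((E ∩ D) ∪ (A ∪ E))) ∪ B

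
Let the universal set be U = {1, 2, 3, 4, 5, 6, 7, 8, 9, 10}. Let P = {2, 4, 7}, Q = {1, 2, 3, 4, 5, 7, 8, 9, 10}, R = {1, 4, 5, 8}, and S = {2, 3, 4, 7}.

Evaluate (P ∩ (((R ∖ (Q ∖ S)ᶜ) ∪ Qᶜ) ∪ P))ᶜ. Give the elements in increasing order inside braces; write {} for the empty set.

{1, 3, 5, 6, 8, 9, 10}

Q ∖ S = {1, 5, 8, 9, 10}
(Q ∖ S)ᶜ = {2, 3, 4, 6, 7}
R ∖ (Q ∖ S)ᶜ = {1, 5, 8}
Qᶜ = {6}
(R ∖ (Q ∖ S)ᶜ) ∪ Qᶜ = {1, 5, 6, 8}
((R ∖ (Q ∖ S)ᶜ) ∪ Qᶜ) ∪ P = {1, 2, 4, 5, 6, 7, 8}
P ∩ (((R ∖ (Q ∖ S)ᶜ) ∪ Qᶜ) ∪ P) = {2, 4, 7}
(P ∩ (((R ∖ (Q ∖ S)ᶜ) ∪ Qᶜ) ∪ P))ᶜ = {1, 3, 5, 6, 8, 9, 10}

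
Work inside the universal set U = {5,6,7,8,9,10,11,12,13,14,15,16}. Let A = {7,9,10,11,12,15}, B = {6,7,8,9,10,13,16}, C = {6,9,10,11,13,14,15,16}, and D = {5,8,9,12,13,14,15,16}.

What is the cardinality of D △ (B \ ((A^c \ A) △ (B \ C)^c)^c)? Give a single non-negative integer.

A^c = {5,6,8,13,14,16}
A^c \ A = {5,6,8,13,14,16}
B \ C = {7,8}
(B \ C)^c = {5,6,9,10,11,12,13,14,15,16}
(A^c \ A) △ (B \ C)^c = {8,9,10,11,12,15}
((A^c \ A) △ (B \ C)^c)^c = {5,6,7,13,14,16}
B \ ((A^c \ A) △ (B \ C)^c)^c = {8,9,10}
D △ (B \ ((A^c \ A) △ (B \ C)^c)^c) = {5,10,12,13,14,15,16}
|D △ (B \ ((A^c \ A) △ (B \ C)^c)^c)| = 7

7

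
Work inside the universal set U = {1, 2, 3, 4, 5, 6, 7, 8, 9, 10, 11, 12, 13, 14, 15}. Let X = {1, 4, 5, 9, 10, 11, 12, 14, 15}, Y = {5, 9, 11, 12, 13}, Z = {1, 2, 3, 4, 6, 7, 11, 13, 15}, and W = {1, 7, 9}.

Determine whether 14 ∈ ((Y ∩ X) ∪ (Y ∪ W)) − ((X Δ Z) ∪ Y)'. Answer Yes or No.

No

14 ∉ Y and 14 ∈ X, so 14 ∉ Y ∩ X
14 ∉ Y and 14 ∉ W, so 14 ∉ Y ∪ W
14 ∉ (Y ∩ X) and 14 ∉ (Y ∪ W), so 14 ∉ (Y ∩ X) ∪ (Y ∪ W)
14 ∈ X and 14 ∉ Z, so 14 ∈ X Δ Z
14 ∈ (X Δ Z) and 14 ∉ Y, so 14 ∈ (X Δ Z) ∪ Y
14 ∉ ((X Δ Z) ∪ Y)' since 14 ∈ ((X Δ Z) ∪ Y)
14 ∉ ((Y ∩ X) ∪ (Y ∪ W)) and 14 ∉ ((X Δ Z) ∪ Y)', so 14 ∉ ((Y ∩ X) ∪ (Y ∪ W)) − ((X Δ Z) ∪ Y)'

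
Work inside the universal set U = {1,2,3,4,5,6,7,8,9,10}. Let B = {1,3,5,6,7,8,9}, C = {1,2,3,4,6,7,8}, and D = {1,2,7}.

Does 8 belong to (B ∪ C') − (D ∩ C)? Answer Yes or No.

Yes

8 ∈ C, so 8 ∉ C'
8 ∈ B and 8 ∉ C', so 8 ∈ B ∪ C'
8 ∉ D and 8 ∈ C, so 8 ∉ D ∩ C
8 ∈ (B ∪ C') and 8 ∉ (D ∩ C), so 8 ∈ (B ∪ C') − (D ∩ C)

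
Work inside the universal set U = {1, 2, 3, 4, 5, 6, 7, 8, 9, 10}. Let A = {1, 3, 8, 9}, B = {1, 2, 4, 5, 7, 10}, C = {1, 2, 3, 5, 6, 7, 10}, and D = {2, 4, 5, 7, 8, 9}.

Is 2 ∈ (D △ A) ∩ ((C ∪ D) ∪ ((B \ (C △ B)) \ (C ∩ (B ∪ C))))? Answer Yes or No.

2 ∈ D and 2 ∉ A, so 2 ∈ D △ A
2 ∈ C and 2 ∈ D, so 2 ∈ C ∪ D
2 ∈ C and 2 ∈ B, so 2 ∉ C △ B
2 ∈ B and 2 ∉ (C △ B), so 2 ∈ B \ (C △ B)
2 ∈ B and 2 ∈ C, so 2 ∈ B ∪ C
2 ∈ C and 2 ∈ (B ∪ C), so 2 ∈ C ∩ (B ∪ C)
2 ∈ (B \ (C △ B)) and 2 ∈ (C ∩ (B ∪ C)), so 2 ∉ (B \ (C △ B)) \ (C ∩ (B ∪ C))
2 ∈ (C ∪ D) and 2 ∉ ((B \ (C △ B)) \ (C ∩ (B ∪ C))), so 2 ∈ (C ∪ D) ∪ ((B \ (C △ B)) \ (C ∩ (B ∪ C)))
2 ∈ (D △ A) and 2 ∈ ((C ∪ D) ∪ ((B \ (C △ B)) \ (C ∩ (B ∪ C)))), so 2 ∈ (D △ A) ∩ ((C ∪ D) ∪ ((B \ (C △ B)) \ (C ∩ (B ∪ C))))

Yes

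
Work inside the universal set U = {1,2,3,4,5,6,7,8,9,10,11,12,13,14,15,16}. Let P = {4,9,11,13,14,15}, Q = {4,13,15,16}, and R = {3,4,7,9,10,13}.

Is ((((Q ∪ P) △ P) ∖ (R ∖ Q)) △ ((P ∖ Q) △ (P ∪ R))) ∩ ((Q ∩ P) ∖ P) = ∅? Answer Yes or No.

Q ∪ P = {4,9,11,13,14,15,16}
(Q ∪ P) △ P = {16}
R ∖ Q = {3,7,9,10}
((Q ∪ P) △ P) ∖ (R ∖ Q) = {16}
P ∖ Q = {9,11,14}
P ∪ R = {3,4,7,9,10,11,13,14,15}
(P ∖ Q) △ (P ∪ R) = {3,4,7,10,13,15}
(((Q ∪ P) △ P) ∖ (R ∖ Q)) △ ((P ∖ Q) △ (P ∪ R)) = {3,4,7,10,13,15,16}
Q ∩ P = {4,13,15}
(Q ∩ P) ∖ P = {}
{3,4,7,10,13,15,16} and {} share no elements.

Yes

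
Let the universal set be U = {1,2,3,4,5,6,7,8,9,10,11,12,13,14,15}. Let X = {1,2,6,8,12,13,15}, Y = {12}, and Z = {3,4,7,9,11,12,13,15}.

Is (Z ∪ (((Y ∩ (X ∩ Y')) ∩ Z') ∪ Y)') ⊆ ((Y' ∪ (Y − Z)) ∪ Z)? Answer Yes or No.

Y' = {1,2,3,4,5,6,7,8,9,10,11,13,14,15}
X ∩ Y' = {1,2,6,8,13,15}
Y ∩ (X ∩ Y') = {}
Z' = {1,2,5,6,8,10,14}
(Y ∩ (X ∩ Y')) ∩ Z' = {}
((Y ∩ (X ∩ Y')) ∩ Z') ∪ Y = {12}
(((Y ∩ (X ∩ Y')) ∩ Z') ∪ Y)' = {1,2,3,4,5,6,7,8,9,10,11,13,14,15}
Z ∪ (((Y ∩ (X ∩ Y')) ∩ Z') ∪ Y)' = {1,2,3,4,5,6,7,8,9,10,11,12,13,14,15}
Y − Z = {}
Y' ∪ (Y − Z) = {1,2,3,4,5,6,7,8,9,10,11,13,14,15}
(Y' ∪ (Y − Z)) ∪ Z = {1,2,3,4,5,6,7,8,9,10,11,12,13,14,15}
Every element of {1,2,3,4,5,6,7,8,9,10,11,12,13,14,15} is in {1,2,3,4,5,6,7,8,9,10,11,12,13,14,15}, so Z ∪ (((Y ∩ (X ∩ Y')) ∩ Z') ∪ Y)' ⊆ (Y' ∪ (Y − Z)) ∪ Z.

Yes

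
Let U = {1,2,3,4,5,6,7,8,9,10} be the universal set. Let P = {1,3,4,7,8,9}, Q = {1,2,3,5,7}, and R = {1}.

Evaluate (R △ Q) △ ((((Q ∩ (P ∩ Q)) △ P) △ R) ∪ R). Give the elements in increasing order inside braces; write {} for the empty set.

{1,2,3,4,5,7,8,9}

R △ Q = {2,3,5,7}
P ∩ Q = {1,3,7}
Q ∩ (P ∩ Q) = {1,3,7}
(Q ∩ (P ∩ Q)) △ P = {4,8,9}
((Q ∩ (P ∩ Q)) △ P) △ R = {1,4,8,9}
(((Q ∩ (P ∩ Q)) △ P) △ R) ∪ R = {1,4,8,9}
(R △ Q) △ ((((Q ∩ (P ∩ Q)) △ P) △ R) ∪ R) = {1,2,3,4,5,7,8,9}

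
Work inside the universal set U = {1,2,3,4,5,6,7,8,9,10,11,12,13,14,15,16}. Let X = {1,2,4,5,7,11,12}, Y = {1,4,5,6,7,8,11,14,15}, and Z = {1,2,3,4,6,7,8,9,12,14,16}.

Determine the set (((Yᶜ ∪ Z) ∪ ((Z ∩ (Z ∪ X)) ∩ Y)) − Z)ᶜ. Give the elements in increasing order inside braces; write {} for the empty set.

Yᶜ = {2,3,9,10,12,13,16}
Yᶜ ∪ Z = {1,2,3,4,6,7,8,9,10,12,13,14,16}
Z ∪ X = {1,2,3,4,5,6,7,8,9,11,12,14,16}
Z ∩ (Z ∪ X) = {1,2,3,4,6,7,8,9,12,14,16}
(Z ∩ (Z ∪ X)) ∩ Y = {1,4,6,7,8,14}
(Yᶜ ∪ Z) ∪ ((Z ∩ (Z ∪ X)) ∩ Y) = {1,2,3,4,6,7,8,9,10,12,13,14,16}
((Yᶜ ∪ Z) ∪ ((Z ∩ (Z ∪ X)) ∩ Y)) − Z = {10,13}
(((Yᶜ ∪ Z) ∪ ((Z ∩ (Z ∪ X)) ∩ Y)) − Z)ᶜ = {1,2,3,4,5,6,7,8,9,11,12,14,15,16}

{1,2,3,4,5,6,7,8,9,11,12,14,15,16}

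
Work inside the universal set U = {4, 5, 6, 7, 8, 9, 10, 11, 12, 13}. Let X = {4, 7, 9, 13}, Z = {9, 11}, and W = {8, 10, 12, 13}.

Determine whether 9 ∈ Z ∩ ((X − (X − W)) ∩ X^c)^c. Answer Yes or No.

Yes

9 ∈ X and 9 ∉ W, so 9 ∈ X − W
9 ∈ X and 9 ∈ (X − W), so 9 ∉ X − (X − W)
9 ∈ X, so 9 ∉ X^c
9 ∉ (X − (X − W)) and 9 ∉ X^c, so 9 ∉ (X − (X − W)) ∩ X^c
9 ∈ ((X − (X − W)) ∩ X^c)^c since 9 ∉ ((X − (X − W)) ∩ X^c)
9 ∈ Z and 9 ∈ ((X − (X − W)) ∩ X^c)^c, so 9 ∈ Z ∩ ((X − (X − W)) ∩ X^c)^c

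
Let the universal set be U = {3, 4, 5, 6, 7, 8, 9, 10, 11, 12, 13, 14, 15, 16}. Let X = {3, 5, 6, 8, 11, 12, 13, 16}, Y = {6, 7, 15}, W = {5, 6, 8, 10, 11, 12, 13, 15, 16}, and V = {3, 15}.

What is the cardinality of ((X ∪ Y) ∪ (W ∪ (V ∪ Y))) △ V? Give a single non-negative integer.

X ∪ Y = {3, 5, 6, 7, 8, 11, 12, 13, 15, 16}
V ∪ Y = {3, 6, 7, 15}
W ∪ (V ∪ Y) = {3, 5, 6, 7, 8, 10, 11, 12, 13, 15, 16}
(X ∪ Y) ∪ (W ∪ (V ∪ Y)) = {3, 5, 6, 7, 8, 10, 11, 12, 13, 15, 16}
((X ∪ Y) ∪ (W ∪ (V ∪ Y))) △ V = {5, 6, 7, 8, 10, 11, 12, 13, 16}
|((X ∪ Y) ∪ (W ∪ (V ∪ Y))) △ V| = 9

9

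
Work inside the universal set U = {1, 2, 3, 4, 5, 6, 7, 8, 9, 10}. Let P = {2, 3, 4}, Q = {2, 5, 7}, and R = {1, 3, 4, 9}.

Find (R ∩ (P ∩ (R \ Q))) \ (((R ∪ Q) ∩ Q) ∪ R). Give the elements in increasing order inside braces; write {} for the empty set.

{}

R \ Q = {1, 3, 4, 9}
P ∩ (R \ Q) = {3, 4}
R ∩ (P ∩ (R \ Q)) = {3, 4}
R ∪ Q = {1, 2, 3, 4, 5, 7, 9}
(R ∪ Q) ∩ Q = {2, 5, 7}
((R ∪ Q) ∩ Q) ∪ R = {1, 2, 3, 4, 5, 7, 9}
(R ∩ (P ∩ (R \ Q))) \ (((R ∪ Q) ∩ Q) ∪ R) = {}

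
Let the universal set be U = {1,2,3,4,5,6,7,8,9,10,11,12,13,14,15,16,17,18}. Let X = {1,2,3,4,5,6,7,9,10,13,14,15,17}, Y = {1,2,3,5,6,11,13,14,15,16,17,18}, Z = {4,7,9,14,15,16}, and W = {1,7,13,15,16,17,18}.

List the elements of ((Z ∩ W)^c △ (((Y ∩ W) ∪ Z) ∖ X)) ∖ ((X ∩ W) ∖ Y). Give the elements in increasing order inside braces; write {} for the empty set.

{1,2,3,4,5,6,8,9,10,11,12,13,14,16,17}

Z ∩ W = {7,15,16}
(Z ∩ W)^c = {1,2,3,4,5,6,8,9,10,11,12,13,14,17,18}
Y ∩ W = {1,13,15,16,17,18}
(Y ∩ W) ∪ Z = {1,4,7,9,13,14,15,16,17,18}
((Y ∩ W) ∪ Z) ∖ X = {16,18}
(Z ∩ W)^c △ (((Y ∩ W) ∪ Z) ∖ X) = {1,2,3,4,5,6,8,9,10,11,12,13,14,16,17}
X ∩ W = {1,7,13,15,17}
(X ∩ W) ∖ Y = {7}
((Z ∩ W)^c △ (((Y ∩ W) ∪ Z) ∖ X)) ∖ ((X ∩ W) ∖ Y) = {1,2,3,4,5,6,8,9,10,11,12,13,14,16,17}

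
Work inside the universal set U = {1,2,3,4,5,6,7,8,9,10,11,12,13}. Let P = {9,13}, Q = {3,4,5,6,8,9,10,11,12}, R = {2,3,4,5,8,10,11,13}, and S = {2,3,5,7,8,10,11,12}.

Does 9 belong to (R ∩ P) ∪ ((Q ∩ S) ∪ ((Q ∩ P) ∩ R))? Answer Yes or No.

No

9 ∉ R and 9 ∈ P, so 9 ∉ R ∩ P
9 ∈ Q and 9 ∉ S, so 9 ∉ Q ∩ S
9 ∈ Q and 9 ∈ P, so 9 ∈ Q ∩ P
9 ∈ (Q ∩ P) and 9 ∉ R, so 9 ∉ (Q ∩ P) ∩ R
9 ∉ (Q ∩ S) and 9 ∉ ((Q ∩ P) ∩ R), so 9 ∉ (Q ∩ S) ∪ ((Q ∩ P) ∩ R)
9 ∉ (R ∩ P) and 9 ∉ ((Q ∩ S) ∪ ((Q ∩ P) ∩ R)), so 9 ∉ (R ∩ P) ∪ ((Q ∩ S) ∪ ((Q ∩ P) ∩ R))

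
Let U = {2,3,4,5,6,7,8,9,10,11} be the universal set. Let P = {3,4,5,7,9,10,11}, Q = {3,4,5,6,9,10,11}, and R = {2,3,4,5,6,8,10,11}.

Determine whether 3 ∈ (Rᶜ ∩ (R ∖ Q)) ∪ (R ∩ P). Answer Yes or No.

Yes

3 ∈ R, so 3 ∉ Rᶜ
3 ∈ R and 3 ∈ Q, so 3 ∉ R ∖ Q
3 ∉ Rᶜ and 3 ∉ (R ∖ Q), so 3 ∉ Rᶜ ∩ (R ∖ Q)
3 ∈ R and 3 ∈ P, so 3 ∈ R ∩ P
3 ∉ (Rᶜ ∩ (R ∖ Q)) and 3 ∈ (R ∩ P), so 3 ∈ (Rᶜ ∩ (R ∖ Q)) ∪ (R ∩ P)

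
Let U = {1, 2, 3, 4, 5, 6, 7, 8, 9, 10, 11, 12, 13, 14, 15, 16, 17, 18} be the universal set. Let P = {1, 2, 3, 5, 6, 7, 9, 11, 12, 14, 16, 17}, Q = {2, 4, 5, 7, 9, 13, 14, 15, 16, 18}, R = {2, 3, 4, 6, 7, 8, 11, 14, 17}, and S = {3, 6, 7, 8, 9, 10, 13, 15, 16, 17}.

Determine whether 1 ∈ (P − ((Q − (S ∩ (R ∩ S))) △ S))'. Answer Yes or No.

1 ∉ R and 1 ∉ S, so 1 ∉ R ∩ S
1 ∉ S and 1 ∉ (R ∩ S), so 1 ∉ S ∩ (R ∩ S)
1 ∉ Q and 1 ∉ (S ∩ (R ∩ S)), so 1 ∉ Q − (S ∩ (R ∩ S))
1 ∉ (Q − (S ∩ (R ∩ S))) and 1 ∉ S, so 1 ∉ (Q − (S ∩ (R ∩ S))) △ S
1 ∈ P and 1 ∉ ((Q − (S ∩ (R ∩ S))) △ S), so 1 ∈ P − ((Q − (S ∩ (R ∩ S))) △ S)
1 ∉ (P − ((Q − (S ∩ (R ∩ S))) △ S))' since 1 ∈ (P − ((Q − (S ∩ (R ∩ S))) △ S))

No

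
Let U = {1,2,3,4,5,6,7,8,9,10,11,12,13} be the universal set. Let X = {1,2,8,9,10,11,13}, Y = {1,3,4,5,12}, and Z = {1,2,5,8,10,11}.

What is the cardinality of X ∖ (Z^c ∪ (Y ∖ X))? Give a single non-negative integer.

5

Z^c = {3,4,6,7,9,12,13}
Y ∖ X = {3,4,5,12}
Z^c ∪ (Y ∖ X) = {3,4,5,6,7,9,12,13}
X ∖ (Z^c ∪ (Y ∖ X)) = {1,2,8,10,11}
|X ∖ (Z^c ∪ (Y ∖ X))| = 5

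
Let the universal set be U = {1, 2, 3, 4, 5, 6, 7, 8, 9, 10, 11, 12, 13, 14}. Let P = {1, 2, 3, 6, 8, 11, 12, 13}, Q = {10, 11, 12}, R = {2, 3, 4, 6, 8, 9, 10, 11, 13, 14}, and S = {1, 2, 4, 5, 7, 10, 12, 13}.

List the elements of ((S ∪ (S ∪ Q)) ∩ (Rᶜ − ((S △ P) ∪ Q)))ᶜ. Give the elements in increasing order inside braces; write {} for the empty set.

{2, 3, 4, 5, 6, 7, 8, 9, 10, 11, 12, 13, 14}

S ∪ Q = {1, 2, 4, 5, 7, 10, 11, 12, 13}
S ∪ (S ∪ Q) = {1, 2, 4, 5, 7, 10, 11, 12, 13}
Rᶜ = {1, 5, 7, 12}
S △ P = {3, 4, 5, 6, 7, 8, 10, 11}
(S △ P) ∪ Q = {3, 4, 5, 6, 7, 8, 10, 11, 12}
Rᶜ − ((S △ P) ∪ Q) = {1}
(S ∪ (S ∪ Q)) ∩ (Rᶜ − ((S △ P) ∪ Q)) = {1}
((S ∪ (S ∪ Q)) ∩ (Rᶜ − ((S △ P) ∪ Q)))ᶜ = {2, 3, 4, 5, 6, 7, 8, 9, 10, 11, 12, 13, 14}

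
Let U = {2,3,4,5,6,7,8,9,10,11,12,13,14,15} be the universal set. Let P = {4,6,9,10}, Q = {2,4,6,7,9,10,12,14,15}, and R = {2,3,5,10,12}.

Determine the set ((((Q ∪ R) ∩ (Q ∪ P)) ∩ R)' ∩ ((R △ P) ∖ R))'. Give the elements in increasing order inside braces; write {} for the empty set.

{2,3,5,7,8,10,11,12,13,14,15}

Q ∪ R = {2,3,4,5,6,7,9,10,12,14,15}
Q ∪ P = {2,4,6,7,9,10,12,14,15}
(Q ∪ R) ∩ (Q ∪ P) = {2,4,6,7,9,10,12,14,15}
((Q ∪ R) ∩ (Q ∪ P)) ∩ R = {2,10,12}
(((Q ∪ R) ∩ (Q ∪ P)) ∩ R)' = {3,4,5,6,7,8,9,11,13,14,15}
R △ P = {2,3,4,5,6,9,12}
(R △ P) ∖ R = {4,6,9}
(((Q ∪ R) ∩ (Q ∪ P)) ∩ R)' ∩ ((R △ P) ∖ R) = {4,6,9}
((((Q ∪ R) ∩ (Q ∪ P)) ∩ R)' ∩ ((R △ P) ∖ R))' = {2,3,5,7,8,10,11,12,13,14,15}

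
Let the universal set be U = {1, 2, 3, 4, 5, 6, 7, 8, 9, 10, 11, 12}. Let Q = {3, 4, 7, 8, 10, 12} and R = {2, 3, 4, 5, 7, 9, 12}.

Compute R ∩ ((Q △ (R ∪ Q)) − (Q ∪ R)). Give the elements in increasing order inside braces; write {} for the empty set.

{}

R ∪ Q = {2, 3, 4, 5, 7, 8, 9, 10, 12}
Q △ (R ∪ Q) = {2, 5, 9}
Q ∪ R = {2, 3, 4, 5, 7, 8, 9, 10, 12}
(Q △ (R ∪ Q)) − (Q ∪ R) = {}
R ∩ ((Q △ (R ∪ Q)) − (Q ∪ R)) = {}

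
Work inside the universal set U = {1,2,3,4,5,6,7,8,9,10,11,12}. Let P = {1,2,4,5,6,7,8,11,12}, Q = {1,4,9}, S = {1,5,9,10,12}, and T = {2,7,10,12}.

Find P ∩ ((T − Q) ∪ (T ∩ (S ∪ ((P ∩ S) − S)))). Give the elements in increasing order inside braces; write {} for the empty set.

T − Q = {2,7,10,12}
P ∩ S = {1,5,12}
(P ∩ S) − S = {}
S ∪ ((P ∩ S) − S) = {1,5,9,10,12}
T ∩ (S ∪ ((P ∩ S) − S)) = {10,12}
(T − Q) ∪ (T ∩ (S ∪ ((P ∩ S) − S))) = {2,7,10,12}
P ∩ ((T − Q) ∪ (T ∩ (S ∪ ((P ∩ S) − S)))) = {2,7,12}

{2,7,12}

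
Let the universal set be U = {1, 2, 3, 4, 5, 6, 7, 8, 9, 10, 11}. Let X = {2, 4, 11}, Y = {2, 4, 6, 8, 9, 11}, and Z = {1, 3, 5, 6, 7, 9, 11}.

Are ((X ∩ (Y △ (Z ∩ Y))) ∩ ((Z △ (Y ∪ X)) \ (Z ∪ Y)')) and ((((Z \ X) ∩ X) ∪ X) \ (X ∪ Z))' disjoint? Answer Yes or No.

Z ∩ Y = {6, 9, 11}
Y △ (Z ∩ Y) = {2, 4, 8}
X ∩ (Y △ (Z ∩ Y)) = {2, 4}
Y ∪ X = {2, 4, 6, 8, 9, 11}
Z △ (Y ∪ X) = {1, 2, 3, 4, 5, 7, 8}
Z ∪ Y = {1, 2, 3, 4, 5, 6, 7, 8, 9, 11}
(Z ∪ Y)' = {10}
(Z △ (Y ∪ X)) \ (Z ∪ Y)' = {1, 2, 3, 4, 5, 7, 8}
(X ∩ (Y △ (Z ∩ Y))) ∩ ((Z △ (Y ∪ X)) \ (Z ∪ Y)') = {2, 4}
Z \ X = {1, 3, 5, 6, 7, 9}
(Z \ X) ∩ X = {}
((Z \ X) ∩ X) ∪ X = {2, 4, 11}
X ∪ Z = {1, 2, 3, 4, 5, 6, 7, 9, 11}
(((Z \ X) ∩ X) ∪ X) \ (X ∪ Z) = {}
((((Z \ X) ∩ X) ∪ X) \ (X ∪ Z))' = {1, 2, 3, 4, 5, 6, 7, 8, 9, 10, 11}
2 lies in both, so they are not disjoint.

No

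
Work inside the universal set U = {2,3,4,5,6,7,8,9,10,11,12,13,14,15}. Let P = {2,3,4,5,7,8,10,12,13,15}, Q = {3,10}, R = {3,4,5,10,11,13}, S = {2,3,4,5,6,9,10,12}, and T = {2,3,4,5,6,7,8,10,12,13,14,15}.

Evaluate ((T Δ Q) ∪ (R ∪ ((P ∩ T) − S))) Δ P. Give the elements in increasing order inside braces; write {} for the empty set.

{6,11,14}

T Δ Q = {2,4,5,6,7,8,12,13,14,15}
P ∩ T = {2,3,4,5,7,8,10,12,13,15}
(P ∩ T) − S = {7,8,13,15}
R ∪ ((P ∩ T) − S) = {3,4,5,7,8,10,11,13,15}
(T Δ Q) ∪ (R ∪ ((P ∩ T) − S)) = {2,3,4,5,6,7,8,10,11,12,13,14,15}
((T Δ Q) ∪ (R ∪ ((P ∩ T) − S))) Δ P = {6,11,14}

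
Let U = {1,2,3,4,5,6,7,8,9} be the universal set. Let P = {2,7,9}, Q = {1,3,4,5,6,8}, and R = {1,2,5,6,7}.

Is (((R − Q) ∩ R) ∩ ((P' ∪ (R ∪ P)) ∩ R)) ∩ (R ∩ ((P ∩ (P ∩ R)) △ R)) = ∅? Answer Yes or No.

Yes

R − Q = {2,7}
(R − Q) ∩ R = {2,7}
P' = {1,3,4,5,6,8}
R ∪ P = {1,2,5,6,7,9}
P' ∪ (R ∪ P) = {1,2,3,4,5,6,7,8,9}
(P' ∪ (R ∪ P)) ∩ R = {1,2,5,6,7}
((R − Q) ∩ R) ∩ ((P' ∪ (R ∪ P)) ∩ R) = {2,7}
P ∩ R = {2,7}
P ∩ (P ∩ R) = {2,7}
(P ∩ (P ∩ R)) △ R = {1,5,6}
R ∩ ((P ∩ (P ∩ R)) △ R) = {1,5,6}
{2,7} and {1,5,6} share no elements.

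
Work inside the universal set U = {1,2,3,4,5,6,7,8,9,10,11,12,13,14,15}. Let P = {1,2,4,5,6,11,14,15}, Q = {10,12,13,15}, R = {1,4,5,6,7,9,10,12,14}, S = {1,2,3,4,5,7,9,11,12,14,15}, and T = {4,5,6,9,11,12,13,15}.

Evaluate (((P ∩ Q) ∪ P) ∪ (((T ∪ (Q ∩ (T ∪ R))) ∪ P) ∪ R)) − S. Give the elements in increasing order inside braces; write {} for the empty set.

{6,10,13}

P ∩ Q = {15}
(P ∩ Q) ∪ P = {1,2,4,5,6,11,14,15}
T ∪ R = {1,4,5,6,7,9,10,11,12,13,14,15}
Q ∩ (T ∪ R) = {10,12,13,15}
T ∪ (Q ∩ (T ∪ R)) = {4,5,6,9,10,11,12,13,15}
(T ∪ (Q ∩ (T ∪ R))) ∪ P = {1,2,4,5,6,9,10,11,12,13,14,15}
((T ∪ (Q ∩ (T ∪ R))) ∪ P) ∪ R = {1,2,4,5,6,7,9,10,11,12,13,14,15}
((P ∩ Q) ∪ P) ∪ (((T ∪ (Q ∩ (T ∪ R))) ∪ P) ∪ R) = {1,2,4,5,6,7,9,10,11,12,13,14,15}
(((P ∩ Q) ∪ P) ∪ (((T ∪ (Q ∩ (T ∪ R))) ∪ P) ∪ R)) − S = {6,10,13}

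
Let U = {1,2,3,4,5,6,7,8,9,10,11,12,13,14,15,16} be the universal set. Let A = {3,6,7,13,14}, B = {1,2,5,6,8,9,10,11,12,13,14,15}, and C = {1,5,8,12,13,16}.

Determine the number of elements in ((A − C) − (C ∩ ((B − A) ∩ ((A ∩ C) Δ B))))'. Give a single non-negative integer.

A − C = {3,6,7,14}
B − A = {1,2,5,8,9,10,11,12,15}
A ∩ C = {13}
(A ∩ C) Δ B = {1,2,5,6,8,9,10,11,12,14,15}
(B − A) ∩ ((A ∩ C) Δ B) = {1,2,5,8,9,10,11,12,15}
C ∩ ((B − A) ∩ ((A ∩ C) Δ B)) = {1,5,8,12}
(A − C) − (C ∩ ((B − A) ∩ ((A ∩ C) Δ B))) = {3,6,7,14}
((A − C) − (C ∩ ((B − A) ∩ ((A ∩ C) Δ B))))' = {1,2,4,5,8,9,10,11,12,13,15,16}
|((A − C) − (C ∩ ((B − A) ∩ ((A ∩ C) Δ B))))'| = 12

12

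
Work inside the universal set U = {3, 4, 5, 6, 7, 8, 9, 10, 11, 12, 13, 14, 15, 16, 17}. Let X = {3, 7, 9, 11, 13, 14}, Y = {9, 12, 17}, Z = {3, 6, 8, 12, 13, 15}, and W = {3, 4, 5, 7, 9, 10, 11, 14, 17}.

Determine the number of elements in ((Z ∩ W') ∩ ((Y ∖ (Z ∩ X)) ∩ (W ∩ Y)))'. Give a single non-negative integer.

W' = {6, 8, 12, 13, 15, 16}
Z ∩ W' = {6, 8, 12, 13, 15}
Z ∩ X = {3, 13}
Y ∖ (Z ∩ X) = {9, 12, 17}
W ∩ Y = {9, 17}
(Y ∖ (Z ∩ X)) ∩ (W ∩ Y) = {9, 17}
(Z ∩ W') ∩ ((Y ∖ (Z ∩ X)) ∩ (W ∩ Y)) = {}
((Z ∩ W') ∩ ((Y ∖ (Z ∩ X)) ∩ (W ∩ Y)))' = {3, 4, 5, 6, 7, 8, 9, 10, 11, 12, 13, 14, 15, 16, 17}
|((Z ∩ W') ∩ ((Y ∖ (Z ∩ X)) ∩ (W ∩ Y)))'| = 15

15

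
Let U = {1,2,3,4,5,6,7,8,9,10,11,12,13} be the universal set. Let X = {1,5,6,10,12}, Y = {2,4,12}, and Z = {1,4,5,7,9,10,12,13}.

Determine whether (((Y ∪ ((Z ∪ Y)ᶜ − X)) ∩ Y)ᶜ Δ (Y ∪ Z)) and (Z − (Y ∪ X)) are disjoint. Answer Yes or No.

Yes

Z ∪ Y = {1,2,4,5,7,9,10,12,13}
(Z ∪ Y)ᶜ = {3,6,8,11}
(Z ∪ Y)ᶜ − X = {3,8,11}
Y ∪ ((Z ∪ Y)ᶜ − X) = {2,3,4,8,11,12}
(Y ∪ ((Z ∪ Y)ᶜ − X)) ∩ Y = {2,4,12}
((Y ∪ ((Z ∪ Y)ᶜ − X)) ∩ Y)ᶜ = {1,3,5,6,7,8,9,10,11,13}
Y ∪ Z = {1,2,4,5,7,9,10,12,13}
((Y ∪ ((Z ∪ Y)ᶜ − X)) ∩ Y)ᶜ Δ (Y ∪ Z) = {2,3,4,6,8,11,12}
Y ∪ X = {1,2,4,5,6,10,12}
Z − (Y ∪ X) = {7,9,13}
{2,3,4,6,8,11,12} and {7,9,13} share no elements.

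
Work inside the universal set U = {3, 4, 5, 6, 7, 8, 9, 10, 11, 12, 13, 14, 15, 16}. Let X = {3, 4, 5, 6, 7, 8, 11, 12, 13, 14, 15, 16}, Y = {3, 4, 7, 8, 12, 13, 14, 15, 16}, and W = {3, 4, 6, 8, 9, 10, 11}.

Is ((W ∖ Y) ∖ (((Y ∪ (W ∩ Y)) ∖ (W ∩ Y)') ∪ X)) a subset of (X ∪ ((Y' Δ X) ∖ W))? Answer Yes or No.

W ∖ Y = {6, 9, 10, 11}
W ∩ Y = {3, 4, 8}
Y ∪ (W ∩ Y) = {3, 4, 7, 8, 12, 13, 14, 15, 16}
(W ∩ Y)' = {5, 6, 7, 9, 10, 11, 12, 13, 14, 15, 16}
(Y ∪ (W ∩ Y)) ∖ (W ∩ Y)' = {3, 4, 8}
((Y ∪ (W ∩ Y)) ∖ (W ∩ Y)') ∪ X = {3, 4, 5, 6, 7, 8, 11, 12, 13, 14, 15, 16}
(W ∖ Y) ∖ (((Y ∪ (W ∩ Y)) ∖ (W ∩ Y)') ∪ X) = {9, 10}
Y' = {5, 6, 9, 10, 11}
Y' Δ X = {3, 4, 7, 8, 9, 10, 12, 13, 14, 15, 16}
(Y' Δ X) ∖ W = {7, 12, 13, 14, 15, 16}
X ∪ ((Y' Δ X) ∖ W) = {3, 4, 5, 6, 7, 8, 11, 12, 13, 14, 15, 16}
9 ∈ (W ∖ Y) ∖ (((Y ∪ (W ∩ Y)) ∖ (W ∩ Y)') ∪ X) but 9 ∉ X ∪ ((Y' Δ X) ∖ W), so the inclusion fails.

No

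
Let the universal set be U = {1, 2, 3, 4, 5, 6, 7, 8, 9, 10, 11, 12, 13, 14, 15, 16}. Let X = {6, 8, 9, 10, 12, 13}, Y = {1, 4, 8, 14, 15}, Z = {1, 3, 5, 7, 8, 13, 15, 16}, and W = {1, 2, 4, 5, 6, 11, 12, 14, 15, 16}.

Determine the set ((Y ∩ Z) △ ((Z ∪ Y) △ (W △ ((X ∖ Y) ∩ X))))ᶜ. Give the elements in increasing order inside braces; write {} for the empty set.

{4, 5, 6, 8, 12, 13, 14, 16}

Y ∩ Z = {1, 8, 15}
Z ∪ Y = {1, 3, 4, 5, 7, 8, 13, 14, 15, 16}
X ∖ Y = {6, 9, 10, 12, 13}
(X ∖ Y) ∩ X = {6, 9, 10, 12, 13}
W △ ((X ∖ Y) ∩ X) = {1, 2, 4, 5, 9, 10, 11, 13, 14, 15, 16}
(Z ∪ Y) △ (W △ ((X ∖ Y) ∩ X)) = {2, 3, 7, 8, 9, 10, 11}
(Y ∩ Z) △ ((Z ∪ Y) △ (W △ ((X ∖ Y) ∩ X))) = {1, 2, 3, 7, 9, 10, 11, 15}
((Y ∩ Z) △ ((Z ∪ Y) △ (W △ ((X ∖ Y) ∩ X))))ᶜ = {4, 5, 6, 8, 12, 13, 14, 16}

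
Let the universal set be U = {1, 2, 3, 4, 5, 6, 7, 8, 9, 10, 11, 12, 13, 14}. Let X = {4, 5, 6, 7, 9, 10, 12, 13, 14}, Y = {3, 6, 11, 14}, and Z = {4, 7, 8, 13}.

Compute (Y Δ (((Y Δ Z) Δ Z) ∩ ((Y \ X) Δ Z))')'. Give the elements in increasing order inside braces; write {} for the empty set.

Y Δ Z = {3, 4, 6, 7, 8, 11, 13, 14}
(Y Δ Z) Δ Z = {3, 6, 11, 14}
Y \ X = {3, 11}
(Y \ X) Δ Z = {3, 4, 7, 8, 11, 13}
((Y Δ Z) Δ Z) ∩ ((Y \ X) Δ Z) = {3, 11}
(((Y Δ Z) Δ Z) ∩ ((Y \ X) Δ Z))' = {1, 2, 4, 5, 6, 7, 8, 9, 10, 12, 13, 14}
Y Δ (((Y Δ Z) Δ Z) ∩ ((Y \ X) Δ Z))' = {1, 2, 3, 4, 5, 7, 8, 9, 10, 11, 12, 13}
(Y Δ (((Y Δ Z) Δ Z) ∩ ((Y \ X) Δ Z))')' = {6, 14}

{6, 14}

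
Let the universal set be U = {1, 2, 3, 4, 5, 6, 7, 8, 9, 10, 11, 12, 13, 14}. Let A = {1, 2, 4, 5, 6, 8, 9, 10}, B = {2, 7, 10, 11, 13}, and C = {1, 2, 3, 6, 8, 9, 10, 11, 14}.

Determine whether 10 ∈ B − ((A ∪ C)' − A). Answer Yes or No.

10 ∈ A and 10 ∈ C, so 10 ∈ A ∪ C
10 ∉ (A ∪ C)' since 10 ∈ (A ∪ C)
10 ∉ (A ∪ C)' and 10 ∈ A, so 10 ∉ (A ∪ C)' − A
10 ∈ B and 10 ∉ ((A ∪ C)' − A), so 10 ∈ B − ((A ∪ C)' − A)

Yes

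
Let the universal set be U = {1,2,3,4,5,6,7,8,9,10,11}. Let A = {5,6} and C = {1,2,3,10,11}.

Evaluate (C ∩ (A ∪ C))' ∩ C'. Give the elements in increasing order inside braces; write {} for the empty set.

A ∪ C = {1,2,3,5,6,10,11}
C ∩ (A ∪ C) = {1,2,3,10,11}
(C ∩ (A ∪ C))' = {4,5,6,7,8,9}
C' = {4,5,6,7,8,9}
(C ∩ (A ∪ C))' ∩ C' = {4,5,6,7,8,9}

{4,5,6,7,8,9}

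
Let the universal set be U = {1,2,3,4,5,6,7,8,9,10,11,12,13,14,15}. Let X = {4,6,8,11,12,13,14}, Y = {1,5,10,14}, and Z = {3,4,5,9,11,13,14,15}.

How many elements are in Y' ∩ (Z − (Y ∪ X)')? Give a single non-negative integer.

Y' = {2,3,4,6,7,8,9,11,12,13,15}
Y ∪ X = {1,4,5,6,8,10,11,12,13,14}
(Y ∪ X)' = {2,3,7,9,15}
Z − (Y ∪ X)' = {4,5,11,13,14}
Y' ∩ (Z − (Y ∪ X)') = {4,11,13}
|Y' ∩ (Z − (Y ∪ X)')| = 3

3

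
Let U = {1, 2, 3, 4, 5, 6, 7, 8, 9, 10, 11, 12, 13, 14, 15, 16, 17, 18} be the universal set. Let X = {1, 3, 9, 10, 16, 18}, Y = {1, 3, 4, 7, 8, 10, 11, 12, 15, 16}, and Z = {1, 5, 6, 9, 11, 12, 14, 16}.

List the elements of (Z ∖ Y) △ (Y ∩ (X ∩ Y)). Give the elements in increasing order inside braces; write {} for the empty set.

{1, 3, 5, 6, 9, 10, 14, 16}

Z ∖ Y = {5, 6, 9, 14}
X ∩ Y = {1, 3, 10, 16}
Y ∩ (X ∩ Y) = {1, 3, 10, 16}
(Z ∖ Y) △ (Y ∩ (X ∩ Y)) = {1, 3, 5, 6, 9, 10, 14, 16}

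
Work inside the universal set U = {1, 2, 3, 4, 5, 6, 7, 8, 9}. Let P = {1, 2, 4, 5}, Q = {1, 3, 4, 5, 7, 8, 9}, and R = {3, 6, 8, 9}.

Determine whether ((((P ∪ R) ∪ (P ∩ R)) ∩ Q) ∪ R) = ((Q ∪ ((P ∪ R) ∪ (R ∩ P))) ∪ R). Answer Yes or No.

P ∪ R = {1, 2, 3, 4, 5, 6, 8, 9}
P ∩ R = {}
(P ∪ R) ∪ (P ∩ R) = {1, 2, 3, 4, 5, 6, 8, 9}
((P ∪ R) ∪ (P ∩ R)) ∩ Q = {1, 3, 4, 5, 8, 9}
(((P ∪ R) ∪ (P ∩ R)) ∩ Q) ∪ R = {1, 3, 4, 5, 6, 8, 9}
R ∩ P = {}
(P ∪ R) ∪ (R ∩ P) = {1, 2, 3, 4, 5, 6, 8, 9}
Q ∪ ((P ∪ R) ∪ (R ∩ P)) = {1, 2, 3, 4, 5, 6, 7, 8, 9}
(Q ∪ ((P ∪ R) ∪ (R ∩ P))) ∪ R = {1, 2, 3, 4, 5, 6, 7, 8, 9}
2 ∈ (Q ∪ ((P ∪ R) ∪ (R ∩ P))) ∪ R but 2 ∉ (((P ∪ R) ∪ (P ∩ R)) ∩ Q) ∪ R, so they differ.

No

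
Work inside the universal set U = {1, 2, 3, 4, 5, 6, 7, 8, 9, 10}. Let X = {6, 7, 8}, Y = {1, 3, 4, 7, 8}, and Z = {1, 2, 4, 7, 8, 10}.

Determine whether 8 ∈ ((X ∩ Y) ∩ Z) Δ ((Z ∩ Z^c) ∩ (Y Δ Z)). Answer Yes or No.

Yes

8 ∈ X and 8 ∈ Y, so 8 ∈ X ∩ Y
8 ∈ (X ∩ Y) and 8 ∈ Z, so 8 ∈ (X ∩ Y) ∩ Z
8 ∈ Z, so 8 ∉ Z^c
8 ∈ Z and 8 ∉ Z^c, so 8 ∉ Z ∩ Z^c
8 ∈ Y and 8 ∈ Z, so 8 ∉ Y Δ Z
8 ∉ (Z ∩ Z^c) and 8 ∉ (Y Δ Z), so 8 ∉ (Z ∩ Z^c) ∩ (Y Δ Z)
8 ∈ ((X ∩ Y) ∩ Z) and 8 ∉ ((Z ∩ Z^c) ∩ (Y Δ Z)), so 8 ∈ ((X ∩ Y) ∩ Z) Δ ((Z ∩ Z^c) ∩ (Y Δ Z))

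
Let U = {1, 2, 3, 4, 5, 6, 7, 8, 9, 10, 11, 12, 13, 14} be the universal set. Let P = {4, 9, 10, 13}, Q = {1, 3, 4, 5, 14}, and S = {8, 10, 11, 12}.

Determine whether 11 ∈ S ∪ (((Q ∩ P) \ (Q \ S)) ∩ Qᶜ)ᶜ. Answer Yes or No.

Yes

11 ∉ Q and 11 ∉ P, so 11 ∉ Q ∩ P
11 ∉ Q and 11 ∈ S, so 11 ∉ Q \ S
11 ∉ (Q ∩ P) and 11 ∉ (Q \ S), so 11 ∉ (Q ∩ P) \ (Q \ S)
11 ∉ Q, so 11 ∈ Qᶜ
11 ∉ ((Q ∩ P) \ (Q \ S)) and 11 ∈ Qᶜ, so 11 ∉ ((Q ∩ P) \ (Q \ S)) ∩ Qᶜ
11 ∈ (((Q ∩ P) \ (Q \ S)) ∩ Qᶜ)ᶜ since 11 ∉ (((Q ∩ P) \ (Q \ S)) ∩ Qᶜ)
11 ∈ S and 11 ∈ (((Q ∩ P) \ (Q \ S)) ∩ Qᶜ)ᶜ, so 11 ∈ S ∪ (((Q ∩ P) \ (Q \ S)) ∩ Qᶜ)ᶜ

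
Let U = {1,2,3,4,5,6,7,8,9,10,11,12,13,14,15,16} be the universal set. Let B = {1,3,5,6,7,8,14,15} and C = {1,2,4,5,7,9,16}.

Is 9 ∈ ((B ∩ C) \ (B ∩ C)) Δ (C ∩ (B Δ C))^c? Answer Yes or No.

No

9 ∉ B and 9 ∈ C, so 9 ∉ B ∩ C
9 ∉ B and 9 ∈ C, so 9 ∉ B ∩ C
9 ∉ (B ∩ C) and 9 ∉ (B ∩ C), so 9 ∉ (B ∩ C) \ (B ∩ C)
9 ∉ B and 9 ∈ C, so 9 ∈ B Δ C
9 ∈ C and 9 ∈ (B Δ C), so 9 ∈ C ∩ (B Δ C)
9 ∉ (C ∩ (B Δ C))^c since 9 ∈ (C ∩ (B Δ C))
9 ∉ ((B ∩ C) \ (B ∩ C)) and 9 ∉ (C ∩ (B Δ C))^c, so 9 ∉ ((B ∩ C) \ (B ∩ C)) Δ (C ∩ (B Δ C))^c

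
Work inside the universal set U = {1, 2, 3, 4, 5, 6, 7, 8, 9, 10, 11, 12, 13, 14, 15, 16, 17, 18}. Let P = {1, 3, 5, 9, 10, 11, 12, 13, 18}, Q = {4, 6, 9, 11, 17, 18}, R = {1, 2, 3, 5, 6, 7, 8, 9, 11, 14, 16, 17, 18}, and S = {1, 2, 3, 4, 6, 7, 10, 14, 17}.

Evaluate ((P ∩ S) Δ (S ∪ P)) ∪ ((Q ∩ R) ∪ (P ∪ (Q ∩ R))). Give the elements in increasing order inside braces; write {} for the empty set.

P ∩ S = {1, 3, 10}
S ∪ P = {1, 2, 3, 4, 5, 6, 7, 9, 10, 11, 12, 13, 14, 17, 18}
(P ∩ S) Δ (S ∪ P) = {2, 4, 5, 6, 7, 9, 11, 12, 13, 14, 17, 18}
Q ∩ R = {6, 9, 11, 17, 18}
P ∪ (Q ∩ R) = {1, 3, 5, 6, 9, 10, 11, 12, 13, 17, 18}
(Q ∩ R) ∪ (P ∪ (Q ∩ R)) = {1, 3, 5, 6, 9, 10, 11, 12, 13, 17, 18}
((P ∩ S) Δ (S ∪ P)) ∪ ((Q ∩ R) ∪ (P ∪ (Q ∩ R))) = {1, 2, 3, 4, 5, 6, 7, 9, 10, 11, 12, 13, 14, 17, 18}

{1, 2, 3, 4, 5, 6, 7, 9, 10, 11, 12, 13, 14, 17, 18}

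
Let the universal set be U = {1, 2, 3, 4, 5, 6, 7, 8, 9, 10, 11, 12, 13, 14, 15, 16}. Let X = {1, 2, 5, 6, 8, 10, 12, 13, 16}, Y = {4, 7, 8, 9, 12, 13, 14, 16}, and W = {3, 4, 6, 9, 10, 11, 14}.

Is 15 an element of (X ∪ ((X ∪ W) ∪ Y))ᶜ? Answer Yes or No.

Yes

15 ∉ X and 15 ∉ W, so 15 ∉ X ∪ W
15 ∉ (X ∪ W) and 15 ∉ Y, so 15 ∉ (X ∪ W) ∪ Y
15 ∉ X and 15 ∉ ((X ∪ W) ∪ Y), so 15 ∉ X ∪ ((X ∪ W) ∪ Y)
15 ∈ (X ∪ ((X ∪ W) ∪ Y))ᶜ since 15 ∉ (X ∪ ((X ∪ W) ∪ Y))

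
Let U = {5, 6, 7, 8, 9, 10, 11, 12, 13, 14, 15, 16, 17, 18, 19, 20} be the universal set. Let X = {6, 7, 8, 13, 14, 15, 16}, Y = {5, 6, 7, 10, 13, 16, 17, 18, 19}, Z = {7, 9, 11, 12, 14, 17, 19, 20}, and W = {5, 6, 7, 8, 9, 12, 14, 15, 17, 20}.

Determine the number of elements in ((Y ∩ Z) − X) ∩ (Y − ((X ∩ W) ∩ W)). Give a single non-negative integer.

Y ∩ Z = {7, 17, 19}
(Y ∩ Z) − X = {17, 19}
X ∩ W = {6, 7, 8, 14, 15}
(X ∩ W) ∩ W = {6, 7, 8, 14, 15}
Y − ((X ∩ W) ∩ W) = {5, 10, 13, 16, 17, 18, 19}
((Y ∩ Z) − X) ∩ (Y − ((X ∩ W) ∩ W)) = {17, 19}
|((Y ∩ Z) − X) ∩ (Y − ((X ∩ W) ∩ W))| = 2

2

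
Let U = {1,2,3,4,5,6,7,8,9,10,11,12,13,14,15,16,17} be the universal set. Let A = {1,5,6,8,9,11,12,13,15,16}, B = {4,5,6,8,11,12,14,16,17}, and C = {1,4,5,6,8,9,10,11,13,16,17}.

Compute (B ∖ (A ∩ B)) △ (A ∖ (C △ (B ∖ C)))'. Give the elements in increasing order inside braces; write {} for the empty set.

{1,2,3,5,6,7,8,9,10,11,12,13,16}

A ∩ B = {5,6,8,11,12,16}
B ∖ (A ∩ B) = {4,14,17}
B ∖ C = {12,14}
C △ (B ∖ C) = {1,4,5,6,8,9,10,11,12,13,14,16,17}
A ∖ (C △ (B ∖ C)) = {15}
(A ∖ (C △ (B ∖ C)))' = {1,2,3,4,5,6,7,8,9,10,11,12,13,14,16,17}
(B ∖ (A ∩ B)) △ (A ∖ (C △ (B ∖ C)))' = {1,2,3,5,6,7,8,9,10,11,12,13,16}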